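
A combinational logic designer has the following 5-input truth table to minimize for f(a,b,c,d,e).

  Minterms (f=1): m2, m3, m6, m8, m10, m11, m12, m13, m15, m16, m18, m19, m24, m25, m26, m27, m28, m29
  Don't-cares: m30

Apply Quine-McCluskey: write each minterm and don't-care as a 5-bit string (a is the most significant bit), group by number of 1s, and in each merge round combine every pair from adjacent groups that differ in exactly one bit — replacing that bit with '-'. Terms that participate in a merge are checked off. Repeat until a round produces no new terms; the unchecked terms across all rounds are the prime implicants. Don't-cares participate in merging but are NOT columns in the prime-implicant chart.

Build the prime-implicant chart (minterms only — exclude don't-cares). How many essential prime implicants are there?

3

size-2^0 implicants → 00010(✓)  00011(✓)  00110(✓)  01000(✓)  01010(✓)  01011(✓)  01100(✓)  01101(✓)  01111(✓)  10000(✓)  10010(✓)  10011(✓)  11000(✓)  11001(✓)  11010(✓)  11011(✓)  11100(✓)  11101(✓)  11110(✓)
size-2^1 implicants → -0010(✓)  -0011(✓)  -1000(✓)  -1010(✓)  -1011(✓)  -1100(✓)  -1101(✓)  0-010(✓)  0-011(✓)  00-10  0001-(✓)  01-00(✓)  01-11  010-0(✓)  0101-(✓)  011-1  0110-(✓)  1-000(✓)  1-010(✓)  1-011(✓)  100-0(✓)  1001-(✓)  11-00(✓)  11-01(✓)  11-10(✓)  110-0(✓)  110-1(✓)  1100-(✓)  1101-(✓)  111-0(✓)  1110-(✓)
size-2^2 implicants → --010(✓)  --011(✓)  -001-(✓)  -1-00  -10-0  -101-(✓)  -110-  0-01-(✓)  1-0-0  1-01-(✓)  11--0  11-0-  110--
size-2^3 implicants → --01-
Unchecked terms (primes): --01-, -1-00, -10-0, -110-, 00-10, 01-11, 011-1, 1-0-0, 11--0, 11-0-, 110--
Minterm coverage:
  m2 ⊆ --01-,00-10
  m3 ⊆ --01- [E]
  m6 ⊆ 00-10 [E]
  m8 ⊆ -1-00,-10-0
  m10 ⊆ --01-,-10-0
  m11 ⊆ --01-,01-11
  m12 ⊆ -1-00,-110-
  m13 ⊆ -110-,011-1
  m15 ⊆ 01-11,011-1
  m16 ⊆ 1-0-0 [E]
  m18 ⊆ --01-,1-0-0
  m19 ⊆ --01- [E]
  m24 ⊆ -1-00,-10-0,1-0-0,11--0,11-0-,110--
  m25 ⊆ 11-0-,110--
  m26 ⊆ --01-,-10-0,1-0-0,11--0,110--
  m27 ⊆ --01-,110--
  m28 ⊆ -1-00,-110-,11--0,11-0-
  m29 ⊆ -110-,11-0-
E = {--01-, 00-10, 1-0-0}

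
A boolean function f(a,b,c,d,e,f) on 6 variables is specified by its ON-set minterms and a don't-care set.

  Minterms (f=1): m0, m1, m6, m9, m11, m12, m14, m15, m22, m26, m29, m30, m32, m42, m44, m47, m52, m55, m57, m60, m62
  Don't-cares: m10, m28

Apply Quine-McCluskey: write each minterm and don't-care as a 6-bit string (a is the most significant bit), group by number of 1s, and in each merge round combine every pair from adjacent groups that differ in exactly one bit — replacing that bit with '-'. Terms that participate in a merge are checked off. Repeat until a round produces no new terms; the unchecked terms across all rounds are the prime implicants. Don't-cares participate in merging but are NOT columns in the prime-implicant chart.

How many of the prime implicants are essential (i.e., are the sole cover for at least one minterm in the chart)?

size-2^0 implicants → 000000(✓)  000001(✓)  000110(✓)  001001(✓)  001010(✓)  001011(✓)  001100(✓)  001110(✓)  001111(✓)  010110(✓)  011010(✓)  011100(✓)  011101(✓)  011110(✓)  100000(✓)  101010(✓)  101100(✓)  101111(✓)  110100(✓)  110111  111001  111100(✓)  111110(✓)
size-2^1 implicants → -00000  -01010  -01100(✓)  -01111  -11100(✓)  -11110(✓)  0-0110(✓)  0-1010(✓)  0-1100(✓)  0-1110(✓)  00-001  00-110(✓)  00000-  001-10(✓)  001-11(✓)  0010-1  00101-(✓)  0011-0(✓)  00111-(✓)  01-110(✓)  011-10(✓)  0111-0(✓)  01110-  1-1100(✓)  11-100  1111-0(✓)
size-2^2 implicants → --1100  -111-0  0--110  0-1-10  0-11-0  001-1-
Unchecked terms (primes): --1100, -00000, -01010, -01111, -111-0, 0--110, 0-1-10, 0-11-0, 00-001, 00000-, 001-1-, 0010-1, 01110-, 11-100, 110111, 111001
Minterm coverage:
  m0 ⊆ -00000,00000-
  m1 ⊆ 00-001,00000-
  m6 ⊆ 0--110 [E]
  m9 ⊆ 00-001,0010-1
  m11 ⊆ 001-1-,0010-1
  m12 ⊆ --1100,0-11-0
  m14 ⊆ 0--110,0-1-10,0-11-0,001-1-
  m15 ⊆ -01111,001-1-
  m22 ⊆ 0--110 [E]
  m26 ⊆ 0-1-10 [E]
  m29 ⊆ 01110- [E]
  m30 ⊆ -111-0,0--110,0-1-10,0-11-0
  m32 ⊆ -00000 [E]
  m42 ⊆ -01010 [E]
  m44 ⊆ --1100 [E]
  m47 ⊆ -01111 [E]
  m52 ⊆ 11-100 [E]
  m55 ⊆ 110111 [E]
  m57 ⊆ 111001 [E]
  m60 ⊆ --1100,-111-0,11-100
  m62 ⊆ -111-0 [E]
E = {--1100, -00000, -01010, -01111, -111-0, 0--110, 0-1-10, 01110-, 11-100, 110111, 111001}

11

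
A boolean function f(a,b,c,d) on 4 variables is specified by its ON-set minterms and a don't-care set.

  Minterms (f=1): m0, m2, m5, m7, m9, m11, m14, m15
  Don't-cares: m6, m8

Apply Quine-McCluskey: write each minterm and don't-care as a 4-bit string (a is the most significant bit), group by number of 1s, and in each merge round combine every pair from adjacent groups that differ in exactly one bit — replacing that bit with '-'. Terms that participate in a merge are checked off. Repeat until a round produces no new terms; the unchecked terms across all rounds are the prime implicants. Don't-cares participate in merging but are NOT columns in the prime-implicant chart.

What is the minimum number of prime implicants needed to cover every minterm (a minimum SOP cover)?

[col 0] 0000*, 0010*, 0101*, 0110*, 0111*, 1000*, 1001*, 1011*, 1110*, 1111*
[col 1] -000, -110*, -111*, 0-10, 00-0, 01-1, 011-*, 1-11, 10-1, 100-, 111-*
[col 2] -11-
Prime implicants: -000, -11-, 0-10, 00-0, 01-1, 1-11, 10-1, 100-
PI chart (minterm → PIs covering it):
  0 | -000,00-0
  2 | 0-10,00-0
  5 | 01-1  (sole → essential)
  7 | -11-,01-1
  9 | 10-1,100-
  11 | 1-11,10-1
  14 | -11-  (sole → essential)
  15 | -11-,1-11
Essential prime implicants: -11-, 01-1
Petrick residual → 00-0, 10-1
Minimum SOP uses 4 PIs: bc + a'b'd' + a'bd + ab'd

4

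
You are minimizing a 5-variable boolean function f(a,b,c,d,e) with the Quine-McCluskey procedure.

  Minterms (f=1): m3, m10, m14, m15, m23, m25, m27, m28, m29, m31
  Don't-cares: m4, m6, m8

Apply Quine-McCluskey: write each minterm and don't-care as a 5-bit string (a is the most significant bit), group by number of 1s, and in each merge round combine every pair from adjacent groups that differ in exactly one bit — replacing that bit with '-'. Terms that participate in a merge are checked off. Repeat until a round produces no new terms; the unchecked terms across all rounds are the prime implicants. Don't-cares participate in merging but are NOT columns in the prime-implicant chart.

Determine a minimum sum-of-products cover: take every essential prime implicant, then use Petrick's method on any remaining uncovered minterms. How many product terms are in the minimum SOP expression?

size-2^0 implicants → 00011  00100(✓)  00110(✓)  01000(✓)  01010(✓)  01110(✓)  01111(✓)  10111(✓)  11001(✓)  11011(✓)  11100(✓)  11101(✓)  11111(✓)
size-2^1 implicants → -1111  0-110  001-0  01-10  010-0  0111-  1-111  11-01(✓)  11-11(✓)  110-1(✓)  111-1(✓)  1110-
size-2^2 implicants → 11--1
Unchecked terms (primes): -1111, 0-110, 00011, 001-0, 01-10, 010-0, 0111-, 1-111, 11--1, 1110-
Minterm coverage:
  m3 ⊆ 00011 [E]
  m10 ⊆ 01-10,010-0
  m14 ⊆ 0-110,01-10,0111-
  m15 ⊆ -1111,0111-
  m23 ⊆ 1-111 [E]
  m25 ⊆ 11--1 [E]
  m27 ⊆ 11--1 [E]
  m28 ⊆ 1110- [E]
  m29 ⊆ 11--1,1110-
  m31 ⊆ -1111,1-111,11--1
E = {00011, 1-111, 11--1, 1110-}
Petrick residual → -1111, 01-10
Cover = bcde + a'b'c'de + a'bde' + acde + abe + abcd'  |cover|=6

6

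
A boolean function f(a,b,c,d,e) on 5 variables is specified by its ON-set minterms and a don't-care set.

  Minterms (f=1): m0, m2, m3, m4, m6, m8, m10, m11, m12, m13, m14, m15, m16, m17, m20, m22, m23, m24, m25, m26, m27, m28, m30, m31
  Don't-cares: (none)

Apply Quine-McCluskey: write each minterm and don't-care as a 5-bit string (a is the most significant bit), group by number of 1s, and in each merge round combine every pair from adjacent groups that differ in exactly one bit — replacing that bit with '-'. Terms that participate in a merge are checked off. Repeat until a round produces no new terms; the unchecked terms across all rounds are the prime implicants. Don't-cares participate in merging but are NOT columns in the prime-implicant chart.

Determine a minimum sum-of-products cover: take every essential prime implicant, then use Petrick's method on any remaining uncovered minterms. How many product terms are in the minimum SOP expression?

[col 0] 00000*, 00010*, 00011*, 00100*, 00110*, 01000*, 01010*, 01011*, 01100*, 01101*, 01110*, 01111*, 10000*, 10001*, 10100*, 10110*, 10111*, 11000*, 11001*, 11010*, 11011*, 11100*, 11110*, 11111*
[col 1] -0000*, -0100*, -0110*, -1000*, -1010*, -1011*, -1100*, -1110*, -1111*, 0-000*, 0-010*, 0-011*, 0-100*, 0-110*, 00-00*, 00-10*, 000-0*, 0001-*, 001-0*, 01-00*, 01-10*, 01-11*, 010-0*, 0101-*, 011-0*, 011-1*, 0110-*, 0111-*, 1-000*, 1-001*, 1-100*, 1-110*, 1-111*, 10-00*, 1000-*, 101-0*, 1011-*, 11-00*, 11-10*, 11-11*, 110-0*, 110-1*, 1100-*, 1101-*, 111-0*, 1111-*
[col 2] --000*, --100*, --110*, -0-00*, -01-0*, -1-00*, -1-10*, -1-11*, -10-0*, -101-*, -11-0*, -111-*, 0--00*, 0--10*, 0-0-0*, 0-01-, 0-1-0*, 00--0*, 01--0*, 01-1-*, 011--, 1--00*, 1-00-, 1-1-0*, 1-11-, 11--0*, 11-1-*, 110--
[col 3] ---00, --1-0, -1--0, -1-1-, 0---0
Prime implicants: ---00, --1-0, -1--0, -1-1-, 0---0, 0-01-, 011--, 1-00-, 1-11-, 110--
PI chart (minterm → PIs covering it):
  0 | ---00,0---0
  2 | 0---0,0-01-
  3 | 0-01-  (sole → essential)
  4 | ---00,--1-0,0---0
  6 | --1-0,0---0
  8 | ---00,-1--0,0---0
  10 | -1--0,-1-1-,0---0,0-01-
  11 | -1-1-,0-01-
  12 | ---00,--1-0,-1--0,0---0,011--
  13 | 011--  (sole → essential)
  14 | --1-0,-1--0,-1-1-,0---0,011--
  15 | -1-1-,011--
  16 | ---00,1-00-
  17 | 1-00-  (sole → essential)
  20 | ---00,--1-0
  22 | --1-0,1-11-
  23 | 1-11-  (sole → essential)
  24 | ---00,-1--0,1-00-,110--
  25 | 1-00-,110--
  26 | -1--0,-1-1-,110--
  27 | -1-1-,110--
  28 | ---00,--1-0,-1--0
  30 | --1-0,-1--0,-1-1-,1-11-
  31 | -1-1-,1-11-
Essential prime implicants: 0-01-, 011--, 1-00-, 1-11-
Petrick residual → ---00, --1-0, -1-1-
Minimum SOP uses 7 PIs: d'e' + ce' + bd + a'c'd + a'bc + ac'd' + acd

7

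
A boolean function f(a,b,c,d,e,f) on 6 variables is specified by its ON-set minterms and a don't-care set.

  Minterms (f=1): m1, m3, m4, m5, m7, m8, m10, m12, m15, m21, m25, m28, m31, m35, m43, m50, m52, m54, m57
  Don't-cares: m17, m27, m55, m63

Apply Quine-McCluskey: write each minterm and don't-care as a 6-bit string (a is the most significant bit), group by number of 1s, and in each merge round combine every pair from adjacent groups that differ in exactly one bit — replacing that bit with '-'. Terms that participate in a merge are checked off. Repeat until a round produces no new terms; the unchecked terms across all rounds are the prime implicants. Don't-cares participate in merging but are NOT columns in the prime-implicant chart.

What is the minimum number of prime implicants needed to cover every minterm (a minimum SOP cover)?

10

size-2^0 implicants → 000001(✓)  000011(✓)  000100(✓)  000101(✓)  000111(✓)  001000(✓)  001010(✓)  001100(✓)  001111(✓)  010001(✓)  010101(✓)  011001(✓)  011011(✓)  011100(✓)  011111(✓)  100011(✓)  101011(✓)  110010(✓)  110100(✓)  110110(✓)  110111(✓)  111001(✓)  111111(✓)
size-2^1 implicants → -00011  -11001  -11111  0-0001(✓)  0-0101(✓)  0-1100  0-1111  00-100  00-111  000-01(✓)  000-11(✓)  0000-1(✓)  0001-1(✓)  00010-  001-00  0010-0  01-001  010-01(✓)  011-11  0110-1  10-011  11-111  110-10  1101-0  11011-
size-2^2 implicants → 0-0-01  000--1
Unchecked terms (primes): -00011, -11001, -11111, 0-0-01, 0-1100, 0-1111, 00-100, 00-111, 000--1, 00010-, 001-00, 0010-0, 01-001, 011-11, 0110-1, 10-011, 11-111, 110-10, 1101-0, 11011-
Minterm coverage:
  m1 ⊆ 0-0-01,000--1
  m3 ⊆ -00011,000--1
  m4 ⊆ 00-100,00010-
  m5 ⊆ 0-0-01,000--1,00010-
  m7 ⊆ 00-111,000--1
  m8 ⊆ 001-00,0010-0
  m10 ⊆ 0010-0 [E]
  m12 ⊆ 0-1100,00-100,001-00
  m15 ⊆ 0-1111,00-111
  m21 ⊆ 0-0-01 [E]
  m25 ⊆ -11001,01-001,0110-1
  m28 ⊆ 0-1100 [E]
  m31 ⊆ -11111,0-1111,011-11
  m35 ⊆ -00011,10-011
  m43 ⊆ 10-011 [E]
  m50 ⊆ 110-10 [E]
  m52 ⊆ 1101-0 [E]
  m54 ⊆ 110-10,1101-0,11011-
  m57 ⊆ -11001 [E]
E = {-11001, 0-0-01, 0-1100, 0010-0, 10-011, 110-10, 1101-0}
Petrick residual → 0-1111, 00-100, 000--1
Cover = bcd'e'f + a'c'e'f + a'cde'f' + a'cdef + a'b'de'f' + a'b'c'f + a'b'cd'f' + ab'd'ef + abc'ef' + abc'df'  |cover|=10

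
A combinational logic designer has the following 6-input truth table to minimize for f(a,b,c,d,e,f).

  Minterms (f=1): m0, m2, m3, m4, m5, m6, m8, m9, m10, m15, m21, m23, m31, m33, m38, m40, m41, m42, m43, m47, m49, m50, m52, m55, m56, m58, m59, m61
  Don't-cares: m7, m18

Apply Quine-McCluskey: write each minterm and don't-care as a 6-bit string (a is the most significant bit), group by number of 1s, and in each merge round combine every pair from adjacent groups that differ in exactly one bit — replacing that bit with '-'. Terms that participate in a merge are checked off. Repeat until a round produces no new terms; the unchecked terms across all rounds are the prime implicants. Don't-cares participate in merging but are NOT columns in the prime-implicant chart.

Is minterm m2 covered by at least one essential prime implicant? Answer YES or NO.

size-2^0 implicants → 000000(✓)  000010(✓)  000011(✓)  000100(✓)  000101(✓)  000110(✓)  000111(✓)  001000(✓)  001001(✓)  001010(✓)  001111(✓)  010010(✓)  010101(✓)  010111(✓)  011111(✓)  100001(✓)  100110(✓)  101000(✓)  101001(✓)  101010(✓)  101011(✓)  101111(✓)  110001(✓)  110010(✓)  110100  110111(✓)  111000(✓)  111010(✓)  111011(✓)  111101
size-2^1 implicants → -00110  -01000(✓)  -01001(✓)  -01010(✓)  -01111  -10010  -10111  0-0010  0-0101(✓)  0-0111(✓)  0-1111(✓)  00-000(✓)  00-010(✓)  00-111(✓)  000-00(✓)  000-10(✓)  000-11(✓)  0000-0(✓)  00001-(✓)  0001-0(✓)  0001-1(✓)  00010-(✓)  00011-(✓)  0010-0(✓)  00100-(✓)  01-111(✓)  0101-1(✓)  1-0001  1-1000(✓)  1-1010(✓)  1-1011(✓)  10-001  101-11  1010-0(✓)  1010-1(✓)  10100-(✓)  10101-(✓)  11-010  1110-0(✓)  11101-(✓)
size-2^2 implicants → -010-0  -0100-  0--111  0-01-1  00-0-0  000--0  000-1-  0001--  1-10-0  1-101-  1010--
Unchecked terms (primes): -00110, -010-0, -0100-, -01111, -10010, -10111, 0--111, 0-0010, 0-01-1, 00-0-0, 000--0, 000-1-, 0001--, 1-0001, 1-10-0, 1-101-, 10-001, 101-11, 1010--, 11-010, 110100, 111101
Minterm coverage:
  m0 ⊆ 00-0-0,000--0
  m2 ⊆ 0-0010,00-0-0,000--0,000-1-
  m3 ⊆ 000-1- [E]
  m4 ⊆ 000--0,0001--
  m5 ⊆ 0-01-1,0001--
  m6 ⊆ -00110,000--0,000-1-,0001--
  m8 ⊆ -010-0,-0100-,00-0-0
  m9 ⊆ -0100- [E]
  m10 ⊆ -010-0,00-0-0
  m15 ⊆ -01111,0--111
  m21 ⊆ 0-01-1 [E]
  m23 ⊆ -10111,0--111,0-01-1
  m31 ⊆ 0--111 [E]
  m33 ⊆ 1-0001,10-001
  m38 ⊆ -00110 [E]
  m40 ⊆ -010-0,-0100-,1-10-0,1010--
  m41 ⊆ -0100-,10-001,1010--
  m42 ⊆ -010-0,1-10-0,1-101-,1010--
  m43 ⊆ 1-101-,101-11,1010--
  m47 ⊆ -01111,101-11
  m49 ⊆ 1-0001 [E]
  m50 ⊆ -10010,11-010
  m52 ⊆ 110100 [E]
  m55 ⊆ -10111 [E]
  m56 ⊆ 1-10-0 [E]
  m58 ⊆ 1-10-0,1-101-,11-010
  m59 ⊆ 1-101- [E]
  m61 ⊆ 111101 [E]
E = {-00110, -0100-, -10111, 0--111, 0-01-1, 000-1-, 1-0001, 1-10-0, 1-101-, 110100, 111101}

YES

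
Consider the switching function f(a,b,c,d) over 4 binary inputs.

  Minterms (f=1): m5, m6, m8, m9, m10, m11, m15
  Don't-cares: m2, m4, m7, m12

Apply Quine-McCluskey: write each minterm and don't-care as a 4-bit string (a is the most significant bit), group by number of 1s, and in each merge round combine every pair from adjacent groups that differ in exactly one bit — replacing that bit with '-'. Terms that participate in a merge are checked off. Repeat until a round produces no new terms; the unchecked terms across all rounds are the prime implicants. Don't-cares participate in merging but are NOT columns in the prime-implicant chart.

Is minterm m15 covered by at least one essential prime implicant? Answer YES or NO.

Round 0: 0010✓ 0100✓ 0101✓ 0110✓ 0111✓ 1000✓ 1001✓ 1010✓ 1011✓ 1100✓ 1111✓
Round 1: -010 -100 -111 0-10 01-0✓ 01-1✓ 010-✓ 011-✓ 1-00 1-11 10-0✓ 10-1✓ 100-✓ 101-✓
Round 2: 01-- 10--
PIs = {-010, -100, -111, 0-10, 01--, 1-00, 1-11, 10--}
Coverage chart:
  m5: 01-- ←essential
  m6: 0-10,01--
  m8: 1-00,10--
  m9: 10-- ←essential
  m10: -010,10--
  m11: 1-11,10--
  m15: -111,1-11
Essential: 01--, 10--

NO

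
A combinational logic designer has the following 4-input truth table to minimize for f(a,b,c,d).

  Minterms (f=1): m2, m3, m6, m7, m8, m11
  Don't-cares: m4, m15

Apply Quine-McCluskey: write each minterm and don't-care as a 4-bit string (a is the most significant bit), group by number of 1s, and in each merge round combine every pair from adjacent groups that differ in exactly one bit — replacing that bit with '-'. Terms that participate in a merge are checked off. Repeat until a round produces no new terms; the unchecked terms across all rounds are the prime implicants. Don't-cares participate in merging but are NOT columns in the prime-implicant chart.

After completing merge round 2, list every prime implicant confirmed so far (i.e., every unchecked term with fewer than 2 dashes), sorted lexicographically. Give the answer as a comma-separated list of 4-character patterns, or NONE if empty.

01-0, 1000

size-2^0 implicants → 0010(✓)  0011(✓)  0100(✓)  0110(✓)  0111(✓)  1000  1011(✓)  1111(✓)
size-2^1 implicants → -011(✓)  -111(✓)  0-10(✓)  0-11(✓)  001-(✓)  01-0  011-(✓)  1-11(✓)
size-2^2 implicants → --11  0-1-
Unchecked terms (primes): --11, 0-1-, 01-0, 1000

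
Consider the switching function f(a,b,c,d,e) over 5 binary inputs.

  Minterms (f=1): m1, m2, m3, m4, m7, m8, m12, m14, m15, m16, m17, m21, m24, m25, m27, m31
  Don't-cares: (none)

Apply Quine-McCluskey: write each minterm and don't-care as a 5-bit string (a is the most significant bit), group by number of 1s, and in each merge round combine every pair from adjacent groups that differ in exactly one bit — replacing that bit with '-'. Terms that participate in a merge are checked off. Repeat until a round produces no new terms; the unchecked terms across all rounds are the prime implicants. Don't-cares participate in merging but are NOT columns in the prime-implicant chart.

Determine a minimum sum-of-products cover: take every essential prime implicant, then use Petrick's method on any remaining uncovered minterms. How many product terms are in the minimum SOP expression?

Round 0: 00001✓ 00010✓ 00011✓ 00100✓ 00111✓ 01000✓ 01100✓ 01110✓ 01111✓ 10000✓ 10001✓ 10101✓ 11000✓ 11001✓ 11011✓ 11111✓
Round 1: -0001 -1000 -1111 0-100 0-111 00-11 000-1 0001- 01-00 011-0 0111- 1-000✓ 1-001✓ 10-01 1000-✓ 11-11 110-1 1100-✓
Round 2: 1-00-
PIs = {-0001, -1000, -1111, 0-100, 0-111, 00-11, 000-1, 0001-, 01-00, 011-0, 0111-, 1-00-, 10-01, 11-11, 110-1}
Coverage chart:
  m1: -0001,000-1
  m2: 0001- ←essential
  m3: 00-11,000-1,0001-
  m4: 0-100 ←essential
  m7: 0-111,00-11
  m8: -1000,01-00
  m12: 0-100,01-00,011-0
  m14: 011-0,0111-
  m15: -1111,0-111,0111-
  m16: 1-00- ←essential
  m17: -0001,1-00-,10-01
  m21: 10-01 ←essential
  m24: -1000,1-00-
  m25: 1-00-,110-1
  m27: 11-11,110-1
  m31: -1111,11-11
Essential: 0-100, 0001-, 1-00-, 10-01
Petrick residual → -0001, -1000, 0-111, 011-0, 11-11
Min cover (9 terms): b'c'd'e + bc'd'e' + a'cd'e' + a'cde + a'b'c'd + a'bce' + ac'd' + ab'd'e + abde

9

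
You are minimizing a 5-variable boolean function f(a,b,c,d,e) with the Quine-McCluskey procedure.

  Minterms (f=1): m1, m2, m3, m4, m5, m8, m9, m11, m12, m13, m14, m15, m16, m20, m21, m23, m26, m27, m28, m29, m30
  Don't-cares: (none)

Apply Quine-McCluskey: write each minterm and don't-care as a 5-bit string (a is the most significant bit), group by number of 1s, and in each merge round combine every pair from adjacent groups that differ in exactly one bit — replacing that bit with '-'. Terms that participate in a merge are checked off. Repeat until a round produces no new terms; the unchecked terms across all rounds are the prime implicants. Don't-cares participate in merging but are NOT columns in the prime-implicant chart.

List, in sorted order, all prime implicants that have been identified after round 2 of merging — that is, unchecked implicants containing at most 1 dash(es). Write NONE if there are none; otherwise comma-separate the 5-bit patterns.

[col 0] 00001*, 00010*, 00011*, 00100*, 00101*, 01000*, 01001*, 01011*, 01100*, 01101*, 01110*, 01111*, 10000*, 10100*, 10101*, 10111*, 11010*, 11011*, 11100*, 11101*, 11110*
[col 1] -0100*, -0101*, -1011, -1100*, -1101*, -1110*, 0-001*, 0-011*, 0-100*, 0-101*, 00-01*, 000-1*, 0001-, 0010-*, 01-00*, 01-01*, 01-11*, 010-1*, 0100-*, 011-0*, 011-1*, 0110-*, 0111-*, 1-100*, 1-101*, 10-00, 101-1, 1010-*, 11-10, 1101-, 111-0*, 1110-*
[col 2] --100*, --101*, -010-*, -11-0, -110-*, 0--01, 0-0-1, 0-10-*, 01--1, 01-0-, 011--, 1-10-*
[col 3] --10-
Prime implicants: --10-, -1011, -11-0, 0--01, 0-0-1, 0001-, 01--1, 01-0-, 011--, 10-00, 101-1, 11-10, 1101-

-1011, 0001-, 10-00, 101-1, 11-10, 1101-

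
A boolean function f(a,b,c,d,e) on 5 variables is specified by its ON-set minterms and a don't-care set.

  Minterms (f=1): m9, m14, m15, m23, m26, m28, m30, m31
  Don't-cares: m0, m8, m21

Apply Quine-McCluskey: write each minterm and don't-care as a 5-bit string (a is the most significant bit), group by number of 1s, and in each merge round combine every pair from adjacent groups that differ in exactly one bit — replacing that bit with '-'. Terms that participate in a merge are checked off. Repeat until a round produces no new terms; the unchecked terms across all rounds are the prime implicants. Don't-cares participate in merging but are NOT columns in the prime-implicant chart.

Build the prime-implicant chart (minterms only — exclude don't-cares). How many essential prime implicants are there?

4

[col 0] 00000*, 01000*, 01001*, 01110*, 01111*, 10101*, 10111*, 11010*, 11100*, 11110*, 11111*
[col 1] -1110*, -1111*, 0-000, 0100-, 0111-*, 1-111, 101-1, 11-10, 111-0, 1111-*
[col 2] -111-
Prime implicants: -111-, 0-000, 0100-, 1-111, 101-1, 11-10, 111-0
PI chart (minterm → PIs covering it):
  9 | 0100-  (sole → essential)
  14 | -111-  (sole → essential)
  15 | -111-  (sole → essential)
  23 | 1-111,101-1
  26 | 11-10  (sole → essential)
  28 | 111-0  (sole → essential)
  30 | -111-,11-10,111-0
  31 | -111-,1-111
Essential prime implicants: -111-, 0100-, 11-10, 111-0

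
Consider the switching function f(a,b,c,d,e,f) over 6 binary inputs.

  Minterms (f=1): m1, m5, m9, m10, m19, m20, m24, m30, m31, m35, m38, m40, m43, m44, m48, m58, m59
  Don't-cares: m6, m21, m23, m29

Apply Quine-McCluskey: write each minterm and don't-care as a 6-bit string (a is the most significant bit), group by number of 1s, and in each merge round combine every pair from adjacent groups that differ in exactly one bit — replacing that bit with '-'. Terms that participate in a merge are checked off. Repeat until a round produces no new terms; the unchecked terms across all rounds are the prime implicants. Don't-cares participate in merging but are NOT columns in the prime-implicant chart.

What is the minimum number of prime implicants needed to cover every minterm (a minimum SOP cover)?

size-2^0 implicants → 000001(✓)  000101(✓)  000110(✓)  001001(✓)  001010  010011(✓)  010100(✓)  010101(✓)  010111(✓)  011000  011101(✓)  011110(✓)  011111(✓)  100011(✓)  100110(✓)  101000(✓)  101011(✓)  101100(✓)  110000  111010(✓)  111011(✓)
size-2^1 implicants → -00110  0-0101  00-001  000-01  01-101(✓)  01-111(✓)  010-11  0101-1(✓)  01010-  0111-1(✓)  01111-  1-1011  10-011  101-00  11101-
size-2^2 implicants → 01-1-1
Unchecked terms (primes): -00110, 0-0101, 00-001, 000-01, 001010, 01-1-1, 010-11, 01010-, 011000, 01111-, 1-1011, 10-011, 101-00, 110000, 11101-
Minterm coverage:
  m1 ⊆ 00-001,000-01
  m5 ⊆ 0-0101,000-01
  m9 ⊆ 00-001 [E]
  m10 ⊆ 001010 [E]
  m19 ⊆ 010-11 [E]
  m20 ⊆ 01010- [E]
  m24 ⊆ 011000 [E]
  m30 ⊆ 01111- [E]
  m31 ⊆ 01-1-1,01111-
  m35 ⊆ 10-011 [E]
  m38 ⊆ -00110 [E]
  m40 ⊆ 101-00 [E]
  m43 ⊆ 1-1011,10-011
  m44 ⊆ 101-00 [E]
  m48 ⊆ 110000 [E]
  m58 ⊆ 11101- [E]
  m59 ⊆ 1-1011,11101-
E = {-00110, 00-001, 001010, 010-11, 01010-, 011000, 01111-, 10-011, 101-00, 110000, 11101-}
Petrick residual → 0-0101
Cover = b'c'def' + a'c'de'f + a'b'd'e'f + a'b'cd'ef' + a'bc'ef + a'bc'de' + a'bcd'e'f' + a'bcde + ab'd'ef + ab'ce'f' + abc'd'e'f' + abcd'e  |cover|=12

12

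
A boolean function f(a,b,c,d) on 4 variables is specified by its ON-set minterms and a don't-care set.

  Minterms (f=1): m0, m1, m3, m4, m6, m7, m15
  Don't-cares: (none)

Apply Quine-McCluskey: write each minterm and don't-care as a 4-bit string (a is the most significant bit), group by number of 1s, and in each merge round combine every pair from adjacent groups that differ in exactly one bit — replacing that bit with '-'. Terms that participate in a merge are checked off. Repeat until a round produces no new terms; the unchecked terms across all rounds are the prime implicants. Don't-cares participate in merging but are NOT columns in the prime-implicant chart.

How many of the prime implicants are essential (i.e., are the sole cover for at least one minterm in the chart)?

1

[col 0] 0000*, 0001*, 0011*, 0100*, 0110*, 0111*, 1111*
[col 1] -111, 0-00, 0-11, 00-1, 000-, 01-0, 011-
Prime implicants: -111, 0-00, 0-11, 00-1, 000-, 01-0, 011-
PI chart (minterm → PIs covering it):
  0 | 0-00,000-
  1 | 00-1,000-
  3 | 0-11,00-1
  4 | 0-00,01-0
  6 | 01-0,011-
  7 | -111,0-11,011-
  15 | -111  (sole → essential)
Essential prime implicants: -111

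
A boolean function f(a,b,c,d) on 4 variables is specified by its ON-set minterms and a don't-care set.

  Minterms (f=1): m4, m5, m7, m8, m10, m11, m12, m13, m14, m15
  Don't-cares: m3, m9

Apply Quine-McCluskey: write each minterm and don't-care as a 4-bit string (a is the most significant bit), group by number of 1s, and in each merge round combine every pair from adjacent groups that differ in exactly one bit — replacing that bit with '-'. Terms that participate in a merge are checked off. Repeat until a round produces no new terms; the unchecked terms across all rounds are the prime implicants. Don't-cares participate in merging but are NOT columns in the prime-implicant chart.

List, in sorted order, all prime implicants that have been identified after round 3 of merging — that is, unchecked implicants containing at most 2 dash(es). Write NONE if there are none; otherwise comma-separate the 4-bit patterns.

--11, -1-1, -10-

size-2^0 implicants → 0011(✓)  0100(✓)  0101(✓)  0111(✓)  1000(✓)  1001(✓)  1010(✓)  1011(✓)  1100(✓)  1101(✓)  1110(✓)  1111(✓)
size-2^1 implicants → -011(✓)  -100(✓)  -101(✓)  -111(✓)  0-11(✓)  01-1(✓)  010-(✓)  1-00(✓)  1-01(✓)  1-10(✓)  1-11(✓)  10-0(✓)  10-1(✓)  100-(✓)  101-(✓)  11-0(✓)  11-1(✓)  110-(✓)  111-(✓)
size-2^2 implicants → --11  -1-1  -10-  1--0(✓)  1--1(✓)  1-0-(✓)  1-1-(✓)  10--(✓)  11--(✓)
size-2^3 implicants → 1---
Unchecked terms (primes): --11, -1-1, -10-, 1---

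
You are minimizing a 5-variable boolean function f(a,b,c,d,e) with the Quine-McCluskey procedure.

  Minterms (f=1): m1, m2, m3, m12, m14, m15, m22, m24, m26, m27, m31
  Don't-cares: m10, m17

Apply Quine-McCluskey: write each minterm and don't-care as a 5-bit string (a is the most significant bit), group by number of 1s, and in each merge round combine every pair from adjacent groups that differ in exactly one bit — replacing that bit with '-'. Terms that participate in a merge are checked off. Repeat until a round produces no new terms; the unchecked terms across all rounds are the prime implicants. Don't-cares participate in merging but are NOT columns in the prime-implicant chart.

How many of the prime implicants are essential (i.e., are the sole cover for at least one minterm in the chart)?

3

size-2^0 implicants → 00001(✓)  00010(✓)  00011(✓)  01010(✓)  01100(✓)  01110(✓)  01111(✓)  10001(✓)  10110  11000(✓)  11010(✓)  11011(✓)  11111(✓)
size-2^1 implicants → -0001  -1010  -1111  0-010  000-1  0001-  01-10  011-0  0111-  11-11  110-0  1101-
Unchecked terms (primes): -0001, -1010, -1111, 0-010, 000-1, 0001-, 01-10, 011-0, 0111-, 10110, 11-11, 110-0, 1101-
Minterm coverage:
  m1 ⊆ -0001,000-1
  m2 ⊆ 0-010,0001-
  m3 ⊆ 000-1,0001-
  m12 ⊆ 011-0 [E]
  m14 ⊆ 01-10,011-0,0111-
  m15 ⊆ -1111,0111-
  m22 ⊆ 10110 [E]
  m24 ⊆ 110-0 [E]
  m26 ⊆ -1010,110-0,1101-
  m27 ⊆ 11-11,1101-
  m31 ⊆ -1111,11-11
E = {011-0, 10110, 110-0}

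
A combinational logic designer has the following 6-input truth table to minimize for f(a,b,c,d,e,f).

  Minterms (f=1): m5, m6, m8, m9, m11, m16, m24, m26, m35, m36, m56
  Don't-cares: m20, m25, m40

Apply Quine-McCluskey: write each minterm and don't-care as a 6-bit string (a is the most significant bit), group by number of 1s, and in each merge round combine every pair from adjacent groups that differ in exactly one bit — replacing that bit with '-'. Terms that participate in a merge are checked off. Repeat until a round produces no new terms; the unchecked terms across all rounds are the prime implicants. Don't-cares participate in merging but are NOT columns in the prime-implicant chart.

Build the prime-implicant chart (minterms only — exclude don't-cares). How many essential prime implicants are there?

size-2^0 implicants → 000101  000110  001000(✓)  001001(✓)  001011(✓)  010000(✓)  010100(✓)  011000(✓)  011001(✓)  011010(✓)  100011  100100  101000(✓)  111000(✓)
size-2^1 implicants → -01000(✓)  -11000(✓)  0-1000(✓)  0-1001(✓)  0010-1  00100-(✓)  01-000  010-00  0110-0  01100-(✓)  1-1000(✓)
size-2^2 implicants → --1000  0-100-
Unchecked terms (primes): --1000, 0-100-, 000101, 000110, 0010-1, 01-000, 010-00, 0110-0, 100011, 100100
Minterm coverage:
  m5 ⊆ 000101 [E]
  m6 ⊆ 000110 [E]
  m8 ⊆ --1000,0-100-
  m9 ⊆ 0-100-,0010-1
  m11 ⊆ 0010-1 [E]
  m16 ⊆ 01-000,010-00
  m24 ⊆ --1000,0-100-,01-000,0110-0
  m26 ⊆ 0110-0 [E]
  m35 ⊆ 100011 [E]
  m36 ⊆ 100100 [E]
  m56 ⊆ --1000 [E]
E = {--1000, 000101, 000110, 0010-1, 0110-0, 100011, 100100}

7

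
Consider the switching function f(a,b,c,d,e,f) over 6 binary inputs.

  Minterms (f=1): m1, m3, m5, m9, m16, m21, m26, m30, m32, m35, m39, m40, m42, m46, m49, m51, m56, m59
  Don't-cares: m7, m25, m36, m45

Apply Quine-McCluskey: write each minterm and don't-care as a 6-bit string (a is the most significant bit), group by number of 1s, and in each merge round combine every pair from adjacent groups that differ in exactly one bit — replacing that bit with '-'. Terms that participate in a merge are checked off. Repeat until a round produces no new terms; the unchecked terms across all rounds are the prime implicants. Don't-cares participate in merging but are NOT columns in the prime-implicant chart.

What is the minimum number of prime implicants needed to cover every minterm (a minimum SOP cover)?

10

[col 0] 000001*, 000011*, 000101*, 000111*, 001001*, 010000, 010101*, 011001*, 011010*, 011110*, 100000*, 100011*, 100100*, 100111*, 101000*, 101010*, 101101, 101110*, 110001*, 110011*, 111000*, 111011*
[col 1] -00011*, -00111*, 0-0101, 0-1001, 00-001, 000-01*, 000-11*, 0000-1*, 0001-1*, 011-10, 1-0011, 1-1000, 10-000, 100-00, 100-11*, 101-10, 1010-0, 11-011, 1100-1
[col 2] -00-11, 000--1
Prime implicants: -00-11, 0-0101, 0-1001, 00-001, 000--1, 010000, 011-10, 1-0011, 1-1000, 10-000, 100-00, 101-10, 1010-0, 101101, 11-011, 1100-1
PI chart (minterm → PIs covering it):
  1 | 00-001,000--1
  3 | -00-11,000--1
  5 | 0-0101,000--1
  9 | 0-1001,00-001
  16 | 010000  (sole → essential)
  21 | 0-0101  (sole → essential)
  26 | 011-10  (sole → essential)
  30 | 011-10  (sole → essential)
  32 | 10-000,100-00
  35 | -00-11,1-0011
  39 | -00-11  (sole → essential)
  40 | 1-1000,10-000,1010-0
  42 | 101-10,1010-0
  46 | 101-10  (sole → essential)
  49 | 1100-1  (sole → essential)
  51 | 1-0011,11-011,1100-1
  56 | 1-1000  (sole → essential)
  59 | 11-011  (sole → essential)
Essential prime implicants: -00-11, 0-0101, 010000, 011-10, 1-1000, 101-10, 11-011, 1100-1
Petrick residual → 00-001, 10-000
Minimum SOP uses 10 PIs: b'c'ef + a'c'de'f + a'b'd'e'f + a'bc'd'e'f' + a'bcef' + acd'e'f' + ab'd'e'f' + ab'cef' + abd'ef + abc'd'f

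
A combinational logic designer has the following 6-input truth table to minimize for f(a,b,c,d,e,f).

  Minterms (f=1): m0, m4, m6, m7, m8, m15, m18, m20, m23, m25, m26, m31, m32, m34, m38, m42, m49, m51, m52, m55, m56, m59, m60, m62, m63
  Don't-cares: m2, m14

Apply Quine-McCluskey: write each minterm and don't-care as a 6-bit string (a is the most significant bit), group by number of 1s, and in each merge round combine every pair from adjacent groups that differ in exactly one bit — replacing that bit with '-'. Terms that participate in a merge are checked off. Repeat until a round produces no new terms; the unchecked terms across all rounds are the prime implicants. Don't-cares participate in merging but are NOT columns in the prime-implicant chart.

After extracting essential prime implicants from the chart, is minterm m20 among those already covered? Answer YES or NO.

NO

size-2^0 implicants → 000000(✓)  000010(✓)  000100(✓)  000110(✓)  000111(✓)  001000(✓)  001110(✓)  001111(✓)  010010(✓)  010100(✓)  010111(✓)  011001  011010(✓)  011111(✓)  100000(✓)  100010(✓)  100110(✓)  101010(✓)  110001(✓)  110011(✓)  110100(✓)  110111(✓)  111000(✓)  111011(✓)  111100(✓)  111110(✓)  111111(✓)
size-2^1 implicants → -00000(✓)  -00010(✓)  -00110(✓)  -10100  -10111(✓)  -11111(✓)  0-0010  0-0100  0-0111(✓)  0-1111(✓)  00-000  00-110(✓)  00-111(✓)  000-00(✓)  000-10(✓)  0000-0(✓)  0001-0(✓)  00011-(✓)  00111-(✓)  01-010  01-111(✓)  10-010  100-10(✓)  1000-0(✓)  11-011(✓)  11-100  11-111(✓)  110-11(✓)  1100-1  111-00  111-11(✓)  1111-0  11111-
size-2^2 implicants → -00-10  -000-0  -1-111  0--111  00-11-  000--0  11--11
Unchecked terms (primes): -00-10, -000-0, -1-111, -10100, 0--111, 0-0010, 0-0100, 00-000, 00-11-, 000--0, 01-010, 011001, 10-010, 11--11, 11-100, 1100-1, 111-00, 1111-0, 11111-
Minterm coverage:
  m0 ⊆ -000-0,00-000,000--0
  m4 ⊆ 0-0100,000--0
  m6 ⊆ -00-10,00-11-,000--0
  m7 ⊆ 0--111,00-11-
  m8 ⊆ 00-000 [E]
  m15 ⊆ 0--111,00-11-
  m18 ⊆ 0-0010,01-010
  m20 ⊆ -10100,0-0100
  m23 ⊆ -1-111,0--111
  m25 ⊆ 011001 [E]
  m26 ⊆ 01-010 [E]
  m31 ⊆ -1-111,0--111
  m32 ⊆ -000-0 [E]
  m34 ⊆ -00-10,-000-0,10-010
  m38 ⊆ -00-10 [E]
  m42 ⊆ 10-010 [E]
  m49 ⊆ 1100-1 [E]
  m51 ⊆ 11--11,1100-1
  m52 ⊆ -10100,11-100
  m55 ⊆ -1-111,11--11
  m56 ⊆ 111-00 [E]
  m59 ⊆ 11--11 [E]
  m60 ⊆ 11-100,111-00,1111-0
  m62 ⊆ 1111-0,11111-
  m63 ⊆ -1-111,11--11,11111-
E = {-00-10, -000-0, 00-000, 01-010, 011001, 10-010, 11--11, 1100-1, 111-00}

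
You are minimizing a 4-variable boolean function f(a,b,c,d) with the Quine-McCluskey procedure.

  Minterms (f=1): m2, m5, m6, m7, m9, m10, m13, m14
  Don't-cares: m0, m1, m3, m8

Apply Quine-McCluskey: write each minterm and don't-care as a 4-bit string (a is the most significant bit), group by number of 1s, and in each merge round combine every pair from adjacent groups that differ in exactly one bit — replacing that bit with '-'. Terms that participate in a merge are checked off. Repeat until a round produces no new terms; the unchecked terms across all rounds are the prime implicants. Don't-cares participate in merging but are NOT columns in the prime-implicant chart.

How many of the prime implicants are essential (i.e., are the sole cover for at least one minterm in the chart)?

2

[col 0] 0000*, 0001*, 0010*, 0011*, 0101*, 0110*, 0111*, 1000*, 1001*, 1010*, 1101*, 1110*
[col 1] -000*, -001*, -010*, -101*, -110*, 0-01*, 0-10*, 0-11*, 00-0*, 00-1*, 000-*, 001-*, 01-1*, 011-*, 1-01*, 1-10*, 10-0*, 100-*
[col 2] --01, --10, -0-0, -00-, 0--1, 0-1-, 00--
Prime implicants: --01, --10, -0-0, -00-, 0--1, 0-1-, 00--
PI chart (minterm → PIs covering it):
  2 | --10,-0-0,0-1-,00--
  5 | --01,0--1
  6 | --10,0-1-
  7 | 0--1,0-1-
  9 | --01,-00-
  10 | --10,-0-0
  13 | --01  (sole → essential)
  14 | --10  (sole → essential)
Essential prime implicants: --01, --10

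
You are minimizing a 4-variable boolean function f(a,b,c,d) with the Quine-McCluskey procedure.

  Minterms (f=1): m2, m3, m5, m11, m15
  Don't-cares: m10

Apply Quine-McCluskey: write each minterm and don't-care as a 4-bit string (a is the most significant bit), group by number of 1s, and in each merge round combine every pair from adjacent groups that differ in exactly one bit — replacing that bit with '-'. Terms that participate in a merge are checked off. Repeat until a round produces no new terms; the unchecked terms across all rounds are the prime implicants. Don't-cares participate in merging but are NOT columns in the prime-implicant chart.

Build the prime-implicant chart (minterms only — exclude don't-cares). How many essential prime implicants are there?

3

size-2^0 implicants → 0010(✓)  0011(✓)  0101  1010(✓)  1011(✓)  1111(✓)
size-2^1 implicants → -010(✓)  -011(✓)  001-(✓)  1-11  101-(✓)
size-2^2 implicants → -01-
Unchecked terms (primes): -01-, 0101, 1-11
Minterm coverage:
  m2 ⊆ -01- [E]
  m3 ⊆ -01- [E]
  m5 ⊆ 0101 [E]
  m11 ⊆ -01-,1-11
  m15 ⊆ 1-11 [E]
E = {-01-, 0101, 1-11}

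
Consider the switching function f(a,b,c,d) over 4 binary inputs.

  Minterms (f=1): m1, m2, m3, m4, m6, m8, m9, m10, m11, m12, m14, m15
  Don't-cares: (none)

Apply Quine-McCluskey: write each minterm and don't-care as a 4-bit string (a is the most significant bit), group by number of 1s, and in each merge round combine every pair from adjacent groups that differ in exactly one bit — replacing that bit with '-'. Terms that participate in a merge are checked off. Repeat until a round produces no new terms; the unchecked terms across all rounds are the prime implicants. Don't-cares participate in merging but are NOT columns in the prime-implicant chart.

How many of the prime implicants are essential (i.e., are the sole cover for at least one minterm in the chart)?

[col 0] 0001*, 0010*, 0011*, 0100*, 0110*, 1000*, 1001*, 1010*, 1011*, 1100*, 1110*, 1111*
[col 1] -001*, -010*, -011*, -100*, -110*, 0-10*, 00-1*, 001-*, 01-0*, 1-00*, 1-10*, 1-11*, 10-0*, 10-1*, 100-*, 101-*, 11-0*, 111-*
[col 2] --10, -0-1, -01-, -1-0, 1--0, 1-1-, 10--
Prime implicants: --10, -0-1, -01-, -1-0, 1--0, 1-1-, 10--
PI chart (minterm → PIs covering it):
  1 | -0-1  (sole → essential)
  2 | --10,-01-
  3 | -0-1,-01-
  4 | -1-0  (sole → essential)
  6 | --10,-1-0
  8 | 1--0,10--
  9 | -0-1,10--
  10 | --10,-01-,1--0,1-1-,10--
  11 | -0-1,-01-,1-1-,10--
  12 | -1-0,1--0
  14 | --10,-1-0,1--0,1-1-
  15 | 1-1-  (sole → essential)
Essential prime implicants: -0-1, -1-0, 1-1-

3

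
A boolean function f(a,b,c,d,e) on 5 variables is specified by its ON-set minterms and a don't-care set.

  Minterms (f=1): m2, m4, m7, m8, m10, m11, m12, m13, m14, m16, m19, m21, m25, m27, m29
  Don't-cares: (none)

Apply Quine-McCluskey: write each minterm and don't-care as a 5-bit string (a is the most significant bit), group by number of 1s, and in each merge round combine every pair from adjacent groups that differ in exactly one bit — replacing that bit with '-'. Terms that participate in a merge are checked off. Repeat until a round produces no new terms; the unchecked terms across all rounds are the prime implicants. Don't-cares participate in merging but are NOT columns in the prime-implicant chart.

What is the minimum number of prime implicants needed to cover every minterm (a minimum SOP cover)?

Round 0: 00010✓ 00100✓ 00111 01000✓ 01010✓ 01011✓ 01100✓ 01101✓ 01110✓ 10000 10011✓ 10101✓ 11001✓ 11011✓ 11101✓
Round 1: -1011 -1101 0-010 0-100 01-00✓ 01-10✓ 010-0✓ 0101- 011-0✓ 0110- 1-011 1-101 11-01 110-1
Round 2: 01--0
PIs = {-1011, -1101, 0-010, 0-100, 00111, 01--0, 0101-, 0110-, 1-011, 1-101, 10000, 11-01, 110-1}
Coverage chart:
  m2: 0-010 ←essential
  m4: 0-100 ←essential
  m7: 00111 ←essential
  m8: 01--0 ←essential
  m10: 0-010,01--0,0101-
  m11: -1011,0101-
  m12: 0-100,01--0,0110-
  m13: -1101,0110-
  m14: 01--0 ←essential
  m16: 10000 ←essential
  m19: 1-011 ←essential
  m21: 1-101 ←essential
  m25: 11-01,110-1
  m27: -1011,1-011,110-1
  m29: -1101,1-101,11-01
Essential: 0-010, 0-100, 00111, 01--0, 1-011, 1-101, 10000
Petrick residual → -1011, -1101, 11-01
Min cover (10 terms): bc'de + bcd'e + a'c'de' + a'cd'e' + a'b'cde + a'be' + ac'de + acd'e + ab'c'd'e' + abd'e

10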